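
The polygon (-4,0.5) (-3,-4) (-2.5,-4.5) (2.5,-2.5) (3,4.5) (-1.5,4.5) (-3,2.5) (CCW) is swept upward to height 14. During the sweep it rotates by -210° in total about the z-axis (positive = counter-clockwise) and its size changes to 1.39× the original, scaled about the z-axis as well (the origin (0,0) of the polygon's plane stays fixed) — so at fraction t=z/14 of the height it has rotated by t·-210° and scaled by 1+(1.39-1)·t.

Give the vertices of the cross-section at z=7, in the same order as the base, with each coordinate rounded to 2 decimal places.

Cross-section at z=7: (1.81,4.46) (-3.69,4.70) (-4.42,4.28) (-3.66,-2.11) (4.27,-4.85) (5.66,0.34) (3.81,2.69)

t = z/height = 7/14 = 0.5
s = 1 + (scale-1)·z/height = 1 + (1.39-1)·7/14 = 1.195000
θ = twist·z/height = -210°·7/14 = -105.0000° = -1.832596 rad
cos θ = -0.258819, sin θ = -0.965926 (intermediates below are computed at full precision and shown rounded to 5 d.p.)
v1: (-4,0.5) → rotate → (1.51824,3.73429) → ×s → (1.81430,4.46248) → (1.81,4.46)
v2: (-3,-4) → rotate → (-3.08725,3.93305) → ×s → (-3.68926,4.70000) → (-3.69,4.70)
v3: (-2.5,-4.5) → rotate → (-3.69962,3.57950) → ×s → (-4.42104,4.27750) → (-4.42,4.28)
v4: (2.5,-2.5) → rotate → (-3.06186,-1.76777) → ×s → (-3.65893,-2.11248) → (-3.66,-2.11)
v5: (3,4.5) → rotate → (3.57021,-4.06246) → ×s → (4.26640,-4.85464) → (4.27,-4.85)
v6: (-1.5,4.5) → rotate → (4.73489,0.28420) → ×s → (5.65820,0.33962) → (5.66,0.34)
v7: (-3,2.5) → rotate → (3.19127,2.25073) → ×s → (3.81357,2.68962) → (3.81,2.69)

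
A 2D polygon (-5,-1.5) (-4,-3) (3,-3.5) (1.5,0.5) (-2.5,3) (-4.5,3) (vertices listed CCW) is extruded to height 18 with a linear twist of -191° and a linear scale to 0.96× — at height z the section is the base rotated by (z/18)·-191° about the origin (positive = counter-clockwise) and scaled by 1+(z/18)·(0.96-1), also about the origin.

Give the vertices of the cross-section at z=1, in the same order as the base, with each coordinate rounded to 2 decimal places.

t = z/height = 1/18 = 0.0555556
s = 1 + (scale-1)·z/height = 1 + (0.96-1)·1/18 = 0.997778
θ = twist·z/height = -191°·1/18 = -10.6111° = -0.185199 rad
cos θ = 0.982900, sin θ = -0.184142 (intermediates below are computed at full precision and shown rounded to 5 d.p.)
v1: (-5,-1.5) → rotate → (-5.19071,-0.55364) → ×s → (-5.17918,-0.55241) → (-5.18,-0.55)
v2: (-4,-3) → rotate → (-4.48402,-2.21213) → ×s → (-4.47406,-2.20722) → (-4.47,-2.21)
v3: (3,-3.5) → rotate → (2.30420,-3.99257) → ×s → (2.29908,-3.98370) → (2.30,-3.98)
v4: (1.5,0.5) → rotate → (1.56642,0.21524) → ×s → (1.56294,0.21476) → (1.56,0.21)
v5: (-2.5,3) → rotate → (-1.90482,3.40905) → ×s → (-1.90059,3.40148) → (-1.90,3.40)
v6: (-4.5,3) → rotate → (-3.87062,3.77734) → ×s → (-3.86202,3.76894) → (-3.86,3.77)

Cross-section at z=1: (-5.18,-0.55) (-4.47,-2.21) (2.30,-3.98) (1.56,0.21) (-1.90,3.40) (-3.86,3.77)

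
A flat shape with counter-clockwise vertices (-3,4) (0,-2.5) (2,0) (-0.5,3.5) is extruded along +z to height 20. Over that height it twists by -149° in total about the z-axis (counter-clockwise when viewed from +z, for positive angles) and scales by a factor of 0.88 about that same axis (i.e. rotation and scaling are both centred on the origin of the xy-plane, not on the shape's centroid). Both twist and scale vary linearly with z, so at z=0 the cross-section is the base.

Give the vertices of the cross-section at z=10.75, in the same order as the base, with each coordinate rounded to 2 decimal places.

Cross-section at z=10.75: (3.20,3.41) (-2.30,-0.40) (0.32,-1.84) (3.14,1.02)

t = z/height = 10.75/20 = 0.5375
s = 1 + (scale-1)·z/height = 1 + (0.88-1)·10.75/20 = 0.935500
θ = twist·z/height = -149°·10.75/20 = -80.0875° = -1.397791 rad
cos θ = 0.172144, sin θ = -0.985072 (intermediates below are computed at full precision and shown rounded to 5 d.p.)
v1: (-3,4) → rotate → (3.42386,3.64379) → ×s → (3.20302,3.40877) → (3.20,3.41)
v2: (0,-2.5) → rotate → (-2.46268,-0.43036) → ×s → (-2.30384,-0.40260) → (-2.30,-0.40)
v3: (2,0) → rotate → (0.34429,-1.97014) → ×s → (0.32208,-1.84307) → (0.32,-1.84)
v4: (-0.5,3.5) → rotate → (3.36168,1.09504) → ×s → (3.14485,1.02441) → (3.14,1.02)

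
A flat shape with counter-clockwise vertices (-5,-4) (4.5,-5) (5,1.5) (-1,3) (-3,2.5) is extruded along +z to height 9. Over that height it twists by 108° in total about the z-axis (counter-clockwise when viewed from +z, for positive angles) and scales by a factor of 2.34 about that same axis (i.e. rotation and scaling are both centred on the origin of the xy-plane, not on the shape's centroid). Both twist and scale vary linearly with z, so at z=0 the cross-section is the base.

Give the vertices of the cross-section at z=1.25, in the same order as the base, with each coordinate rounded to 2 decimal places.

t = z/height = 1.25/9 = 0.138889
s = 1 + (scale-1)·z/height = 1 + (2.34-1)·1.25/9 = 1.186111
θ = twist·z/height = 108°·1.25/9 = 15.0000° = 0.261799 rad
cos θ = 0.965926, sin θ = 0.258819 (intermediates below are computed at full precision and shown rounded to 5 d.p.)
v1: (-5,-4) → rotate → (-3.79435,-5.15780) → ×s → (-4.50052,-6.11772) → (-4.50,-6.12)
v2: (4.5,-5) → rotate → (5.64076,-3.66494) → ×s → (6.69057,-4.34703) → (6.69,-4.35)
v3: (5,1.5) → rotate → (4.44140,2.74298) → ×s → (5.26799,3.25348) → (5.27,3.25)
v4: (-1,3) → rotate → (-1.74238,2.63896) → ×s → (-2.06666,3.13010) → (-2.07,3.13)
v5: (-3,2.5) → rotate → (-3.54483,1.63836) → ×s → (-4.20456,1.94327) → (-4.20,1.94)

Cross-section at z=1.25: (-4.50,-6.12) (6.69,-4.35) (5.27,3.25) (-2.07,3.13) (-4.20,1.94)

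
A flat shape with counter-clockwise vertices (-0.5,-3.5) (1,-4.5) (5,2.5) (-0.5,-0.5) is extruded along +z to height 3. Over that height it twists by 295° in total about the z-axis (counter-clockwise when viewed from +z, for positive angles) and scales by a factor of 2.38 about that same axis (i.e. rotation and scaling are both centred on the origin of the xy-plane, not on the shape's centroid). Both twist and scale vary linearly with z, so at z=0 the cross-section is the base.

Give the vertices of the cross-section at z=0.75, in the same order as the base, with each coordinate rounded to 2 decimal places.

t = z/height = 0.75/3 = 0.25
s = 1 + (scale-1)·z/height = 1 + (2.38-1)·0.75/3 = 1.345000
θ = twist·z/height = 295°·0.75/3 = 73.7500° = 1.287180 rad
cos θ = 0.279829, sin θ = 0.960050 (intermediates below are computed at full precision and shown rounded to 5 d.p.)
v1: (-0.5,-3.5) → rotate → (3.22026,-1.45943) → ×s → (4.33125,-1.96293) → (4.33,-1.96)
v2: (1,-4.5) → rotate → (4.60005,-0.29918) → ×s → (6.18707,-0.40240) → (6.19,-0.40)
v3: (5,2.5) → rotate → (-1.00098,5.49982) → ×s → (-1.34632,7.39726) → (-1.35,7.40)
v4: (-0.5,-0.5) → rotate → (0.34011,-0.61994) → ×s → (0.45745,-0.83382) → (0.46,-0.83)

Cross-section at z=0.75: (4.33,-1.96) (6.19,-0.40) (-1.35,7.40) (0.46,-0.83)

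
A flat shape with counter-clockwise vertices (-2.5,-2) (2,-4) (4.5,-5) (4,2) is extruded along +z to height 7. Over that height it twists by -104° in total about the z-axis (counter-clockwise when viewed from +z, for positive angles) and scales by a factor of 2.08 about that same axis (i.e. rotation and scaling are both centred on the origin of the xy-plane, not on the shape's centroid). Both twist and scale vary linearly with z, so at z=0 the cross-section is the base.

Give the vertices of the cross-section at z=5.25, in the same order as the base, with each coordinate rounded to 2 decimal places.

t = z/height = 5.25/7 = 0.75
s = 1 + (scale-1)·z/height = 1 + (2.08-1)·5.25/7 = 1.810000
θ = twist·z/height = -104°·5.25/7 = -78.0000° = -1.361357 rad
cos θ = 0.207912, sin θ = -0.978148 (intermediates below are computed at full precision and shown rounded to 5 d.p.)
v1: (-2.5,-2) → rotate → (-2.47607,2.02955) → ×s → (-4.48169,3.67348) → (-4.48,3.67)
v2: (2,-4) → rotate → (-3.49677,-2.78794) → ×s → (-6.32915,-5.04617) → (-6.33,-5.05)
v3: (4.5,-5) → rotate → (-3.95514,-5.44122) → ×s → (-7.15880,-9.84861) → (-7.16,-9.85)
v4: (4,2) → rotate → (2.78794,-3.49677) → ×s → (5.04617,-6.32915) → (5.05,-6.33)

Cross-section at z=5.25: (-4.48,3.67) (-6.33,-5.05) (-7.16,-9.85) (5.05,-6.33)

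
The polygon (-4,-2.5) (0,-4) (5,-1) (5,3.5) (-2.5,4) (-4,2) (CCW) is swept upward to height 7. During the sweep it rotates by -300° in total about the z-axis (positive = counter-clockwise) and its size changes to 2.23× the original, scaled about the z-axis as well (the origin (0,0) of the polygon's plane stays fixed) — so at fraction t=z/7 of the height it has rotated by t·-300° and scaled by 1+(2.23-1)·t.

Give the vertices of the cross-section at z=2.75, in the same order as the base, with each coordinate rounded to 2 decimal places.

Cross-section at z=2.75: (-0.51,6.98) (-5.25,2.77) (-4.78,-5.86) (1.12,-8.98) (6.98,0.51) (5.39,3.86)

t = z/height = 2.75/7 = 0.392857
s = 1 + (scale-1)·z/height = 1 + (2.23-1)·2.75/7 = 1.483214
θ = twist·z/height = -300°·2.75/7 = -117.8571° = -2.056995 rad
cos θ = -0.467269, sin θ = -0.884115 (intermediates below are computed at full precision and shown rounded to 5 d.p.)
v1: (-4,-2.5) → rotate → (-0.34121,4.70463) → ×s → (-0.50609,6.97798) → (-0.51,6.98)
v2: (0,-4) → rotate → (-3.53646,1.86907) → ×s → (-5.24533,2.77224) → (-5.25,2.77)
v3: (5,-1) → rotate → (-3.22046,-3.95331) → ×s → (-4.77663,-5.86360) → (-4.78,-5.86)
v4: (5,3.5) → rotate → (0.75806,-6.05602) → ×s → (1.12437,-8.98237) → (1.12,-8.98)
v5: (-2.5,4) → rotate → (4.70463,0.34121) → ×s → (6.97798,0.50609) → (6.98,0.51)
v6: (-4,2) → rotate → (3.63731,2.60192) → ×s → (5.39490,3.85921) → (5.39,3.86)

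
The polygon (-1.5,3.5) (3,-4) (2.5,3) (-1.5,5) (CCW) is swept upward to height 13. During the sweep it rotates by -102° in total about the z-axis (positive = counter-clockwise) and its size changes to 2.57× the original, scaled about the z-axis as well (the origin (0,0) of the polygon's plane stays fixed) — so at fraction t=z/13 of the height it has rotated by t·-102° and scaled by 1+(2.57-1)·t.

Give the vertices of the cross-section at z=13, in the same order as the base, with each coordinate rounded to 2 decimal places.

Cross-section at z=13: (9.60,1.90) (-11.66,-5.40) (6.21,-7.89) (13.37,1.10)

t = z/height = 13/13 = 1
s = 1 + (scale-1)·z/height = 1 + (2.57-1)·13/13 = 2.570000
θ = twist·z/height = -102°·13/13 = -102.0000° = -1.780236 rad
cos θ = -0.207912, sin θ = -0.978148 (intermediates below are computed at full precision and shown rounded to 5 d.p.)
v1: (-1.5,3.5) → rotate → (3.73538,0.73953) → ×s → (9.59994,1.90059) → (9.60,1.90)
v2: (3,-4) → rotate → (-4.53633,-2.10280) → ×s → (-11.65836,-5.40419) → (-11.66,-5.40)
v3: (2.5,3) → rotate → (2.41466,-3.06910) → ×s → (6.20569,-7.88760) → (6.21,-7.89)
v4: (-1.5,5) → rotate → (5.20261,0.42766) → ×s → (13.37070,1.09909) → (13.37,1.10)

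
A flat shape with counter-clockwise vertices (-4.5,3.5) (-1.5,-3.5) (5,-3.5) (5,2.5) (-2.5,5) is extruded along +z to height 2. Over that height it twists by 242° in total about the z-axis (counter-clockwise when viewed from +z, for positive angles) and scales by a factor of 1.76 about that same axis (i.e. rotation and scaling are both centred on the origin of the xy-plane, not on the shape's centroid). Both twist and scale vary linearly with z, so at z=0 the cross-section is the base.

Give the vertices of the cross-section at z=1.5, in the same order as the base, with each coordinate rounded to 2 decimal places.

Cross-section at z=1.5: (7.21,-5.31) (2.21,5.55) (-7.99,5.29) (-7.74,-4.13) (4.13,-7.74)

t = z/height = 1.5/2 = 0.75
s = 1 + (scale-1)·z/height = 1 + (1.76-1)·1.5/2 = 1.570000
θ = twist·z/height = 242°·1.5/2 = 181.5000° = 3.167773 rad
cos θ = -0.999657, sin θ = -0.026177 (intermediates below are computed at full precision and shown rounded to 5 d.p.)
v1: (-4.5,3.5) → rotate → (4.59008,-3.38100) → ×s → (7.20642,-5.30818) → (7.21,-5.31)
v2: (-1.5,-3.5) → rotate → (1.40787,3.53807) → ×s → (2.21035,5.55476) → (2.21,5.55)
v3: (5,-3.5) → rotate → (-5.08991,3.36792) → ×s → (-7.99115,5.28763) → (-7.99,5.29)
v4: (5,2.5) → rotate → (-4.93284,-2.63003) → ×s → (-7.74457,-4.12914) → (-7.74,-4.13)
v5: (-2.5,5) → rotate → (2.63003,-4.93284) → ×s → (4.12914,-7.74457) → (4.13,-7.74)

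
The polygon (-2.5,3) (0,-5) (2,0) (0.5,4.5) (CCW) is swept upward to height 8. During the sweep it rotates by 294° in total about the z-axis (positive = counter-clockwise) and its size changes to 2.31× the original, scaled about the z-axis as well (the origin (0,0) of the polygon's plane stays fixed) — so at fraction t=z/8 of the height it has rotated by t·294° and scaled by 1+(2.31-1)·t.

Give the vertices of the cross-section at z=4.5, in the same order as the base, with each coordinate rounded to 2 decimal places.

t = z/height = 4.5/8 = 0.5625
s = 1 + (scale-1)·z/height = 1 + (2.31-1)·4.5/8 = 1.736875
θ = twist·z/height = 294°·4.5/8 = 165.3750° = 2.886338 rad
cos θ = -0.967599, sin θ = 0.252492 (intermediates below are computed at full precision and shown rounded to 5 d.p.)
v1: (-2.5,3) → rotate → (1.66152,-3.53403) → ×s → (2.88586,-6.13816) → (2.89,-6.14)
v2: (0,-5) → rotate → (1.26246,4.83800) → ×s → (2.19273,8.40299) → (2.19,8.40)
v3: (2,0) → rotate → (-1.93520,0.50498) → ×s → (-3.36120,0.87709) → (-3.36,0.88)
v4: (0.5,4.5) → rotate → (-1.62001,-4.22795) → ×s → (-2.81376,-7.34342) → (-2.81,-7.34)

Cross-section at z=4.5: (2.89,-6.14) (2.19,8.40) (-3.36,0.88) (-2.81,-7.34)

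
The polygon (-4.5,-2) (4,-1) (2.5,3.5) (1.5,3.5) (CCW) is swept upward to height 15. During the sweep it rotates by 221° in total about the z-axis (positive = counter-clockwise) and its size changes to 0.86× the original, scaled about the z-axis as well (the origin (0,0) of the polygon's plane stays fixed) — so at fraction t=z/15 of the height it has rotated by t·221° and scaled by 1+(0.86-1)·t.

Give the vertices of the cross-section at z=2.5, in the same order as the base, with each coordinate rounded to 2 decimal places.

t = z/height = 2.5/15 = 0.166667
s = 1 + (scale-1)·z/height = 1 + (0.86-1)·2.5/15 = 0.976667
θ = twist·z/height = 221°·2.5/15 = 36.8333° = 0.642863 rad
cos θ = 0.800383, sin θ = 0.599489 (intermediates below are computed at full precision and shown rounded to 5 d.p.)
v1: (-4.5,-2) → rotate → (-2.40274,-4.29847) → ×s → (-2.34668,-4.19817) → (-2.35,-4.20)
v2: (4,-1) → rotate → (3.80102,1.59757) → ×s → (3.71233,1.56030) → (3.71,1.56)
v3: (2.5,3.5) → rotate → (-0.09726,4.30006) → ×s → (-0.09499,4.19973) → (-0.09,4.20)
v4: (1.5,3.5) → rotate → (-0.89764,3.70057) → ×s → (-0.87669,3.61423) → (-0.88,3.61)

Cross-section at z=2.5: (-2.35,-4.20) (3.71,1.56) (-0.09,4.20) (-0.88,3.61)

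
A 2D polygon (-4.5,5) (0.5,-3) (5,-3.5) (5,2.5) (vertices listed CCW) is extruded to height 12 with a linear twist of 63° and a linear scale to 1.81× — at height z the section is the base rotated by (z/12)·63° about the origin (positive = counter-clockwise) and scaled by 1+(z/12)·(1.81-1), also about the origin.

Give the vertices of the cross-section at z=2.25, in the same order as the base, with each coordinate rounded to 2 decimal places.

Cross-section at z=2.25: (-6.25,4.58) (1.27,-3.26) (6.46,-2.77) (5.05,4.00)

t = z/height = 2.25/12 = 0.1875
s = 1 + (scale-1)·z/height = 1 + (1.81-1)·2.25/12 = 1.151875
θ = twist·z/height = 63°·2.25/12 = 11.8125° = 0.206167 rad
cos θ = 0.978823, sin θ = 0.204710 (intermediates below are computed at full precision and shown rounded to 5 d.p.)
v1: (-4.5,5) → rotate → (-5.42825,3.97292) → ×s → (-6.25267,4.57631) → (-6.25,4.58)
v2: (0.5,-3) → rotate → (1.10354,-2.83411) → ×s → (1.27114,-3.26454) → (1.27,-3.26)
v3: (5,-3.5) → rotate → (5.61060,-2.40233) → ×s → (6.46271,-2.76719) → (6.46,-2.77)
v4: (5,2.5) → rotate → (4.38234,3.47060) → ×s → (5.04791,3.99770) → (5.05,4.00)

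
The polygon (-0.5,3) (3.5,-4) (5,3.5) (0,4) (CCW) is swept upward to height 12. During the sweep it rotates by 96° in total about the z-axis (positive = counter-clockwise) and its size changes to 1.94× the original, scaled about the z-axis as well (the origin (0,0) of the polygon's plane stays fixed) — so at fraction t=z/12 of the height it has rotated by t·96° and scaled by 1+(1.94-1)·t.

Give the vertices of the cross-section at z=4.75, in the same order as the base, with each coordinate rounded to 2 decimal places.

Cross-section at z=4.75: (-3.07,2.82) (7.16,-1.37) (2.45,8.01) (-3.38,4.32)

t = z/height = 4.75/12 = 0.395833
s = 1 + (scale-1)·z/height = 1 + (1.94-1)·4.75/12 = 1.372083
θ = twist·z/height = 96°·4.75/12 = 38.0000° = 0.663225 rad
cos θ = 0.788011, sin θ = 0.615661 (intermediates below are computed at full precision and shown rounded to 5 d.p.)
v1: (-0.5,3) → rotate → (-2.24099,2.05620) → ×s → (-3.07482,2.82128) → (-3.07,2.82)
v2: (3.5,-4) → rotate → (5.22068,-0.99723) → ×s → (7.16321,-1.36828) → (7.16,-1.37)
v3: (5,3.5) → rotate → (1.78524,5.83635) → ×s → (2.44950,8.00795) → (2.45,8.01)
v4: (0,4) → rotate → (-2.46265,3.15204) → ×s → (-3.37896,4.32487) → (-3.38,4.32)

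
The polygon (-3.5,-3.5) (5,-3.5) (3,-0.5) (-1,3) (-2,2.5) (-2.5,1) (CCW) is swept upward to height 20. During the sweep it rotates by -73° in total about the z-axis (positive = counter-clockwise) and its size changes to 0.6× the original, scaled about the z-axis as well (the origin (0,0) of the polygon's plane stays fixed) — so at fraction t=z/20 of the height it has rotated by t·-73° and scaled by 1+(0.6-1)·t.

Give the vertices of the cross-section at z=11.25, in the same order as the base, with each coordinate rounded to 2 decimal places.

t = z/height = 11.25/20 = 0.5625
s = 1 + (scale-1)·z/height = 1 + (0.6-1)·11.25/20 = 0.775000
θ = twist·z/height = -73°·11.25/20 = -41.0625° = -0.716676 rad
cos θ = 0.753993, sin θ = -0.656882 (intermediates below are computed at full precision and shown rounded to 5 d.p.)
v1: (-3.5,-3.5) → rotate → (-4.93806,-0.33989) → ×s → (-3.82700,-0.26342) → (-3.83,-0.26)
v2: (5,-3.5) → rotate → (1.47088,-5.92339) → ×s → (1.13993,-4.59062) → (1.14,-4.59)
v3: (3,-0.5) → rotate → (1.93354,-2.34764) → ×s → (1.49849,-1.81942) → (1.50,-1.82)
v4: (-1,3) → rotate → (1.21665,2.91886) → ×s → (0.94291,2.26212) → (0.94,2.26)
v5: (-2,2.5) → rotate → (0.13422,3.19875) → ×s → (0.10402,2.47903) → (0.10,2.48)
v6: (-2.5,1) → rotate → (-1.22810,2.39620) → ×s → (-0.95178,1.85705) → (-0.95,1.86)

Cross-section at z=11.25: (-3.83,-0.26) (1.14,-4.59) (1.50,-1.82) (0.94,2.26) (0.10,2.48) (-0.95,1.86)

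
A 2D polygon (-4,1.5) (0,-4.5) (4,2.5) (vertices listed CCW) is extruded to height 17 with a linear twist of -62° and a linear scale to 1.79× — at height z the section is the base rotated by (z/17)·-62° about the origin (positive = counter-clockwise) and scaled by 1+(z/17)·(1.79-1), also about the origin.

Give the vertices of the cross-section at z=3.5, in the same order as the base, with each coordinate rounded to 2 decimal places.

t = z/height = 3.5/17 = 0.205882
s = 1 + (scale-1)·z/height = 1 + (1.79-1)·3.5/17 = 1.162647
θ = twist·z/height = -62°·3.5/17 = -12.7647° = -0.222786 rad
cos θ = 0.975286, sin θ = -0.220948 (intermediates below are computed at full precision and shown rounded to 5 d.p.)
v1: (-4,1.5) → rotate → (-3.56972,2.34672) → ×s → (-4.15033,2.72841) → (-4.15,2.73)
v2: (0,-4.5) → rotate → (-0.99426,-4.38879) → ×s → (-1.15598,-5.10261) → (-1.16,-5.10)
v3: (4,2.5) → rotate → (4.45351,1.55442) → ×s → (5.17786,1.80725) → (5.18,1.81)

Cross-section at z=3.5: (-4.15,2.73) (-1.16,-5.10) (5.18,1.81)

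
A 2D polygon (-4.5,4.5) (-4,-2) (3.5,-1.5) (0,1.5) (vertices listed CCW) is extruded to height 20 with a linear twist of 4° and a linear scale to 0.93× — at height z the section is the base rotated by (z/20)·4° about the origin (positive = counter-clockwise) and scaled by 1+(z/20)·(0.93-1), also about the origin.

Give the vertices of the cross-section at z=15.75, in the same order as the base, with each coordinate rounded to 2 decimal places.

Cross-section at z=15.75: (-4.48,4.01) (-3.67,-2.09) (3.38,-1.23) (-0.08,1.42)

t = z/height = 15.75/20 = 0.7875
s = 1 + (scale-1)·z/height = 1 + (0.93-1)·15.75/20 = 0.944875
θ = twist·z/height = 4°·15.75/20 = 3.1500° = 0.054978 rad
cos θ = 0.998489, sin θ = 0.054950 (intermediates below are computed at full precision and shown rounded to 5 d.p.)
v1: (-4.5,4.5) → rotate → (-4.74048,4.24593) → ×s → (-4.47916,4.01187) → (-4.48,4.01)
v2: (-4,-2) → rotate → (-3.88406,-2.21678) → ×s → (-3.66995,-2.09458) → (-3.67,-2.09)
v3: (3.5,-1.5) → rotate → (3.57714,-1.30541) → ×s → (3.37995,-1.23345) → (3.38,-1.23)
v4: (0,1.5) → rotate → (-0.08243,1.49773) → ×s → (-0.07788,1.41517) → (-0.08,1.42)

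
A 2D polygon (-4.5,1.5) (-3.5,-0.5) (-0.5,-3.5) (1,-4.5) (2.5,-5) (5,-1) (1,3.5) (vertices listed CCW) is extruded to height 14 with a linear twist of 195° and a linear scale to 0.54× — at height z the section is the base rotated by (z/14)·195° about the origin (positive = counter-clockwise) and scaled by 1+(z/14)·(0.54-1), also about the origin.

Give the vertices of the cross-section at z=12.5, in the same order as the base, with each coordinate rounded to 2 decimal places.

Cross-section at z=12.5: (2.55,-1.15) (2.08,0.08) (0.50,2.02) (-0.31,2.70) (-1.16,3.08) (-2.87,0.89) (-0.80,-1.99)

t = z/height = 12.5/14 = 0.892857
s = 1 + (scale-1)·z/height = 1 + (0.54-1)·12.5/14 = 0.589286
θ = twist·z/height = 195°·12.5/14 = 174.1071° = 3.038743 rad
cos θ = -0.994716, sin θ = 0.102669 (intermediates below are computed at full precision and shown rounded to 5 d.p.)
v1: (-4.5,1.5) → rotate → (4.32222,-1.95408) → ×s → (2.54702,-1.15151) → (2.55,-1.15)
v2: (-3.5,-0.5) → rotate → (3.53284,0.13802) → ×s → (2.08185,0.08133) → (2.08,0.08)
v3: (-0.5,-3.5) → rotate → (0.85670,3.43017) → ×s → (0.50484,2.02135) → (0.50,2.02)
v4: (1,-4.5) → rotate → (-0.53271,4.57889) → ×s → (-0.31392,2.69827) → (-0.31,2.70)
v5: (2.5,-5) → rotate → (-1.97345,5.23025) → ×s → (-1.16292,3.08211) → (-1.16,3.08)
v6: (5,-1) → rotate → (-4.87091,1.50806) → ×s → (-2.87036,0.88868) → (-2.87,0.89)
v7: (1,3.5) → rotate → (-1.35406,-3.37884) → ×s → (-0.79793,-1.99110) → (-0.80,-1.99)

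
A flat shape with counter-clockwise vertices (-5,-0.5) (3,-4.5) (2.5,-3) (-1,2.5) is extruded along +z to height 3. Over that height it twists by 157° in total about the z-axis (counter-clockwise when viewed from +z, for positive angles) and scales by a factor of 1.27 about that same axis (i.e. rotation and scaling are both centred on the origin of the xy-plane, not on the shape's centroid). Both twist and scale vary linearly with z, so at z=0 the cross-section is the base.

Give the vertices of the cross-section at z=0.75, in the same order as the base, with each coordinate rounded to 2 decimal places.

Cross-section at z=0.75: (-3.80,-3.79) (5.52,-1.69) (4.09,-0.79) (-2.52,1.39)

t = z/height = 0.75/3 = 0.25
s = 1 + (scale-1)·z/height = 1 + (1.27-1)·0.75/3 = 1.067500
θ = twist·z/height = 157°·0.75/3 = 39.2500° = 0.685042 rad
cos θ = 0.774393, sin θ = 0.632705 (intermediates below are computed at full precision and shown rounded to 5 d.p.)
v1: (-5,-0.5) → rotate → (-3.55561,-3.55072) → ×s → (-3.79561,-3.79040) → (-3.80,-3.79)
v2: (3,-4.5) → rotate → (5.17035,-1.58665) → ×s → (5.51935,-1.69375) → (5.52,-1.69)
v3: (2.5,-3) → rotate → (3.83410,-0.74141) → ×s → (4.09290,-0.79146) → (4.09,-0.79)
v4: (-1,2.5) → rotate → (-2.35616,1.30328) → ×s → (-2.51520,1.39125) → (-2.52,1.39)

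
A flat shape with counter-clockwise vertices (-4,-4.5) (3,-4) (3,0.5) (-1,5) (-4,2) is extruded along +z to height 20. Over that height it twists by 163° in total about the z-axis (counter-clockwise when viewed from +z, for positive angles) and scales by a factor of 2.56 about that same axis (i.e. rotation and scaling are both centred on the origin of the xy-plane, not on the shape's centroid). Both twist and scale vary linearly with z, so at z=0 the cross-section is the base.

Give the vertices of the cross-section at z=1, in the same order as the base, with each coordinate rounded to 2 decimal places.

t = z/height = 1/20 = 0.05
s = 1 + (scale-1)·z/height = 1 + (2.56-1)·1/20 = 1.078000
θ = twist·z/height = 163°·1/20 = 8.1500° = 0.142244 rad
cos θ = 0.989900, sin θ = 0.141765 (intermediates below are computed at full precision and shown rounded to 5 d.p.)
v1: (-4,-4.5) → rotate → (-3.32166,-5.02161) → ×s → (-3.58075,-5.41330) → (-3.58,-5.41)
v2: (3,-4) → rotate → (3.53676,-3.53431) → ×s → (3.81263,-3.80998) → (3.81,-3.81)
v3: (3,0.5) → rotate → (2.89882,0.92025) → ×s → (3.12493,0.99202) → (3.12,0.99)
v4: (-1,5) → rotate → (-1.69873,4.80774) → ×s → (-1.83123,5.18274) → (-1.83,5.18)
v5: (-4,2) → rotate → (-4.24313,1.41274) → ×s → (-4.57410,1.52293) → (-4.57,1.52)

Cross-section at z=1: (-3.58,-5.41) (3.81,-3.81) (3.12,0.99) (-1.83,5.18) (-4.57,1.52)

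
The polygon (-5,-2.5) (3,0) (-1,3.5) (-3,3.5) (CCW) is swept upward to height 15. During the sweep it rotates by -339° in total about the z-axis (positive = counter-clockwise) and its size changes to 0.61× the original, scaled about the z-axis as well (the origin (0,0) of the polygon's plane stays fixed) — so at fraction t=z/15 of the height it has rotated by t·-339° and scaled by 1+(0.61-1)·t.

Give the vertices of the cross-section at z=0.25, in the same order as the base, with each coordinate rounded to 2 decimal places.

t = z/height = 0.25/15 = 0.0166667
s = 1 + (scale-1)·z/height = 1 + (0.61-1)·0.25/15 = 0.993500
θ = twist·z/height = -339°·0.25/15 = -5.6500° = -0.098611 rad
cos θ = 0.995142, sin θ = -0.098451 (intermediates below are computed at full precision and shown rounded to 5 d.p.)
v1: (-5,-2.5) → rotate → (-5.22184,-1.99560) → ×s → (-5.18790,-1.98263) → (-5.19,-1.98)
v2: (3,0) → rotate → (2.98543,-0.29535) → ×s → (2.96602,-0.29343) → (2.97,-0.29)
v3: (-1,3.5) → rotate → (-0.65056,3.58145) → ×s → (-0.64633,3.55817) → (-0.65,3.56)
v4: (-3,3.5) → rotate → (-2.64085,3.77835) → ×s → (-2.62368,3.75379) → (-2.62,3.75)

Cross-section at z=0.25: (-5.19,-1.98) (2.97,-0.29) (-0.65,3.56) (-2.62,3.75)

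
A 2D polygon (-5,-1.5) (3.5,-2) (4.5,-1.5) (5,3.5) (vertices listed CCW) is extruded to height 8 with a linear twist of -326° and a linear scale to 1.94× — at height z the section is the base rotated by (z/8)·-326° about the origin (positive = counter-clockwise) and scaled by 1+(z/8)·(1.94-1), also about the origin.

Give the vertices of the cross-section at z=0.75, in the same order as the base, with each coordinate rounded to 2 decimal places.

t = z/height = 0.75/8 = 0.09375
s = 1 + (scale-1)·z/height = 1 + (1.94-1)·0.75/8 = 1.088125
θ = twist·z/height = -326°·0.75/8 = -30.5625° = -0.533416 rad
cos θ = 0.861075, sin θ = -0.508478 (intermediates below are computed at full precision and shown rounded to 5 d.p.)
v1: (-5,-1.5) → rotate → (-5.06809,1.25078) → ×s → (-5.51472,1.36100) → (-5.51,1.36)
v2: (3.5,-2) → rotate → (1.99681,-3.50182) → ×s → (2.17278,-3.81042) → (2.17,-3.81)
v3: (4.5,-1.5) → rotate → (3.11212,-3.57976) → ×s → (3.38638,-3.89523) → (3.39,-3.90)
v4: (5,3.5) → rotate → (6.08505,0.47137) → ×s → (6.62129,0.51291) → (6.62,0.51)

Cross-section at z=0.75: (-5.51,1.36) (2.17,-3.81) (3.39,-3.90) (6.62,0.51)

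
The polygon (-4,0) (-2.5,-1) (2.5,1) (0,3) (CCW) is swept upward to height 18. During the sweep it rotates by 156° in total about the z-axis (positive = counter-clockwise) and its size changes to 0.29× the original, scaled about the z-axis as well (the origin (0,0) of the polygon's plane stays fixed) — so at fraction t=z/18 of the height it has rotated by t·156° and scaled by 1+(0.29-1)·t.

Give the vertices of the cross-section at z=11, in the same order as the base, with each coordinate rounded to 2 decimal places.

Cross-section at z=11: (0.21,-2.25) (0.70,-1.36) (-0.70,1.36) (-1.69,-0.16)

t = z/height = 11/18 = 0.611111
s = 1 + (scale-1)·z/height = 1 + (0.29-1)·11/18 = 0.566111
θ = twist·z/height = 156°·11/18 = 95.3333° = 1.663881 rad
cos θ = -0.092950, sin θ = 0.995671 (intermediates below are computed at full precision and shown rounded to 5 d.p.)
v1: (-4,0) → rotate → (0.37180,-3.98268) → ×s → (0.21048,-2.25464) → (0.21,-2.25)
v2: (-2.5,-1) → rotate → (1.22805,-2.39623) → ×s → (0.69521,-1.35653) → (0.70,-1.36)
v3: (2.5,1) → rotate → (-1.22805,2.39623) → ×s → (-0.69521,1.35653) → (-0.70,1.36)
v4: (0,3) → rotate → (-2.98701,-0.27885) → ×s → (-1.69098,-0.15786) → (-1.69,-0.16)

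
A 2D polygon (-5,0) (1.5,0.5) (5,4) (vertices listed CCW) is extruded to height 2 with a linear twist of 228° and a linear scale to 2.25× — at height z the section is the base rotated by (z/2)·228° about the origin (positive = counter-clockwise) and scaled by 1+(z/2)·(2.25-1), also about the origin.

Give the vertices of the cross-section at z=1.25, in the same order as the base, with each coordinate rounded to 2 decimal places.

Cross-section at z=1.25: (7.07,-5.42) (-2.66,0.92) (-11.40,-0.23)

t = z/height = 1.25/2 = 0.625
s = 1 + (scale-1)·z/height = 1 + (2.25-1)·1.25/2 = 1.781250
θ = twist·z/height = 228°·1.25/2 = 142.5000° = 2.487094 rad
cos θ = -0.793353, sin θ = 0.608761 (intermediates below are computed at full precision and shown rounded to 5 d.p.)
v1: (-5,0) → rotate → (3.96677,-3.04381) → ×s → (7.06580,-5.42178) → (7.07,-5.42)
v2: (1.5,0.5) → rotate → (-1.49441,0.51647) → ×s → (-2.66192,0.91995) → (-2.66,0.92)
v3: (5,4) → rotate → (-6.40181,-0.12961) → ×s → (-11.40323,-0.23086) → (-11.40,-0.23)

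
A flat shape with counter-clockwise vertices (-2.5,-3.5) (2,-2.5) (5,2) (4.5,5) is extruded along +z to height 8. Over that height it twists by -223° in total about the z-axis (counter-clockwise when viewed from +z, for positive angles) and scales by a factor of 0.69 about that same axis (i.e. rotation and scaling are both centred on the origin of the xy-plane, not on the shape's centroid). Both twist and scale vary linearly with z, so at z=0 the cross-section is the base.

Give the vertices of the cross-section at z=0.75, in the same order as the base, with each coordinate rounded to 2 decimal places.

Cross-section at z=0.75: (-3.48,-2.31) (0.95,-2.96) (5.23,0.08) (5.81,2.98)

t = z/height = 0.75/8 = 0.09375
s = 1 + (scale-1)·z/height = 1 + (0.69-1)·0.75/8 = 0.970938
θ = twist·z/height = -223°·0.75/8 = -20.9063° = -0.364883 rad
cos θ = 0.934166, sin θ = -0.356840 (intermediates below are computed at full precision and shown rounded to 5 d.p.)
v1: (-2.5,-3.5) → rotate → (-3.58435,-2.37748) → ×s → (-3.48018,-2.30838) → (-3.48,-2.31)
v2: (2,-2.5) → rotate → (0.97623,-3.04909) → ×s → (0.94786,-2.96048) → (0.95,-2.96)
v3: (5,2) → rotate → (5.38451,0.08413) → ×s → (5.22802,0.08169) → (5.23,0.08)
v4: (4.5,5) → rotate → (5.98794,3.06505) → ×s → (5.81392,2.97597) → (5.81,2.98)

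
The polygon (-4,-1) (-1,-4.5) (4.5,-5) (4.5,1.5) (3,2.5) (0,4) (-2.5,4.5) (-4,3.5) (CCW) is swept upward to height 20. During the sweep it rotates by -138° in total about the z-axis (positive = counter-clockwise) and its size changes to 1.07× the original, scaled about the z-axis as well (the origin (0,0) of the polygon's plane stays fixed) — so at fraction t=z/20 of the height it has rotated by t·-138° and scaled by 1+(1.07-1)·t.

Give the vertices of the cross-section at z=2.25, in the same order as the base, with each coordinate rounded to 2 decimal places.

t = z/height = 2.25/20 = 0.1125
s = 1 + (scale-1)·z/height = 1 + (1.07-1)·2.25/20 = 1.007875
θ = twist·z/height = -138°·2.25/20 = -15.5250° = -0.270962 rad
cos θ = 0.963514, sin θ = -0.267659 (intermediates below are computed at full precision and shown rounded to 5 d.p.)
v1: (-4,-1) → rotate → (-4.12171,0.10712) → ×s → (-4.15417,0.10797) → (-4.15,0.11)
v2: (-1,-4.5) → rotate → (-2.16798,-4.06815) → ×s → (-2.18505,-4.10019) → (-2.19,-4.10)
v3: (4.5,-5) → rotate → (2.99752,-6.02203) → ×s → (3.02112,-6.06946) → (3.02,-6.07)
v4: (4.5,1.5) → rotate → (4.73730,0.24081) → ×s → (4.77461,0.24270) → (4.77,0.24)
v5: (3,2.5) → rotate → (3.55969,1.60581) → ×s → (3.58772,1.61845) → (3.59,1.62)
v6: (0,4) → rotate → (1.07064,3.85406) → ×s → (1.07907,3.88441) → (1.08,3.88)
v7: (-2.5,4.5) → rotate → (-1.20432,5.00496) → ×s → (-1.21380,5.04437) → (-1.21,5.04)
v8: (-4,3.5) → rotate → (-2.91725,4.44293) → ×s → (-2.94022,4.47792) → (-2.94,4.48)

Cross-section at z=2.25: (-4.15,0.11) (-2.19,-4.10) (3.02,-6.07) (4.77,0.24) (3.59,1.62) (1.08,3.88) (-1.21,5.04) (-2.94,4.48)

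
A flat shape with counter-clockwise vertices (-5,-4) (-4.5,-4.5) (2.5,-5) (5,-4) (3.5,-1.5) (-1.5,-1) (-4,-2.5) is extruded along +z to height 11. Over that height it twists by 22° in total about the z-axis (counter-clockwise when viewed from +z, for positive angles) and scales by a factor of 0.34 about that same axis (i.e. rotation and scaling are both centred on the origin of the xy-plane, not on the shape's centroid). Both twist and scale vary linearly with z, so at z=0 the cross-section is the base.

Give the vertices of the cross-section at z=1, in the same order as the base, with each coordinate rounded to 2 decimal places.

Cross-section at z=1: (-4.57,-3.92) (-4.08,-4.38) (2.51,-4.62) (4.83,-3.59) (3.34,-1.29) (-1.38,-0.99) (-3.68,-2.48)

t = z/height = 1/11 = 0.0909091
s = 1 + (scale-1)·z/height = 1 + (0.34-1)·1/11 = 0.940000
θ = twist·z/height = 22°·1/11 = 2.0000° = 0.034907 rad
cos θ = 0.999391, sin θ = 0.034899 (intermediates below are computed at full precision and shown rounded to 5 d.p.)
v1: (-5,-4) → rotate → (-4.85736,-4.17206) → ×s → (-4.56591,-3.92174) → (-4.57,-3.92)
v2: (-4.5,-4.5) → rotate → (-4.34021,-4.65431) → ×s → (-4.07980,-4.37505) → (-4.08,-4.38)
v3: (2.5,-5) → rotate → (2.67297,-4.90971) → ×s → (2.51260,-4.61512) → (2.51,-4.62)
v4: (5,-4) → rotate → (5.13655,-3.82307) → ×s → (4.82836,-3.59368) → (4.83,-3.59)
v5: (3.5,-1.5) → rotate → (3.55022,-1.37694) → ×s → (3.33720,-1.29432) → (3.34,-1.29)
v6: (-1.5,-1) → rotate → (-1.46419,-1.05174) → ×s → (-1.37634,-0.98864) → (-1.38,-0.99)
v7: (-4,-2.5) → rotate → (-3.91031,-2.63808) → ×s → (-3.67570,-2.47979) → (-3.68,-2.48)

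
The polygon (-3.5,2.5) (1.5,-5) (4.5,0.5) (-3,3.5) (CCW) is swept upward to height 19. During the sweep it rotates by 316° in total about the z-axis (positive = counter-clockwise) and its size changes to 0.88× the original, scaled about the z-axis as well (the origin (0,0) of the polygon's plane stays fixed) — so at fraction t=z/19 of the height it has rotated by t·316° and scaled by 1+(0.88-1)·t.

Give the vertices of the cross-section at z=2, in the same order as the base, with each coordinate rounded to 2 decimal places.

Cross-section at z=2: (-4.24,0.17) (3.95,-3.32) (3.44,2.85) (-4.37,1.26)

t = z/height = 2/19 = 0.105263
s = 1 + (scale-1)·z/height = 1 + (0.88-1)·2/19 = 0.987368
θ = twist·z/height = 316°·2/19 = 33.2632° = 0.580552 rad
cos θ = 0.836160, sin θ = 0.548485 (intermediates below are computed at full precision and shown rounded to 5 d.p.)
v1: (-3.5,2.5) → rotate → (-4.29777,0.17070) → ×s → (-4.24349,0.16855) → (-4.24,0.17)
v2: (1.5,-5) → rotate → (3.99667,-3.35807) → ×s → (3.94618,-3.31566) → (3.95,-3.32)
v3: (4.5,0.5) → rotate → (3.48848,2.88626) → ×s → (3.44441,2.84981) → (3.44,2.85)
v4: (-3,3.5) → rotate → (-4.42818,1.28110) → ×s → (-4.37224,1.26492) → (-4.37,1.26)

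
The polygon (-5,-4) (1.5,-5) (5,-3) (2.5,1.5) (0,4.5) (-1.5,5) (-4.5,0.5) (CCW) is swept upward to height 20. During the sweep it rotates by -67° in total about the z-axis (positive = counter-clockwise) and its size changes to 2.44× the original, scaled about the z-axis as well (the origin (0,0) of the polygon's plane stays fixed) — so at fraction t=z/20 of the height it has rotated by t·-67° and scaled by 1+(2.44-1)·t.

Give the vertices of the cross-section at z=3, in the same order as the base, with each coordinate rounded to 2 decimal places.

t = z/height = 3/20 = 0.15
s = 1 + (scale-1)·z/height = 1 + (2.44-1)·3/20 = 1.216000
θ = twist·z/height = -67°·3/20 = -10.0500° = -0.175406 rad
cos θ = 0.984656, sin θ = -0.174508 (intermediates below are computed at full precision and shown rounded to 5 d.p.)
v1: (-5,-4) → rotate → (-5.62131,-3.06609) → ×s → (-6.83551,-3.72836) → (-6.84,-3.73)
v2: (1.5,-5) → rotate → (0.60445,-5.18504) → ×s → (0.73501,-6.30501) → (0.74,-6.31)
v3: (5,-3) → rotate → (4.39976,-3.82651) → ×s → (5.35010,-4.65303) → (5.35,-4.65)
v4: (2.5,1.5) → rotate → (2.72340,1.04071) → ×s → (3.31166,1.26551) → (3.31,1.27)
v5: (0,4.5) → rotate → (0.78528,4.43095) → ×s → (0.95491,5.38804) → (0.95,5.39)
v6: (-1.5,5) → rotate → (-0.60445,5.18504) → ×s → (-0.73501,6.30501) → (-0.74,6.31)
v7: (-4.5,0.5) → rotate → (-4.34370,1.27761) → ×s → (-5.28194,1.55358) → (-5.28,1.55)

Cross-section at z=3: (-6.84,-3.73) (0.74,-6.31) (5.35,-4.65) (3.31,1.27) (0.95,5.39) (-0.74,6.31) (-5.28,1.55)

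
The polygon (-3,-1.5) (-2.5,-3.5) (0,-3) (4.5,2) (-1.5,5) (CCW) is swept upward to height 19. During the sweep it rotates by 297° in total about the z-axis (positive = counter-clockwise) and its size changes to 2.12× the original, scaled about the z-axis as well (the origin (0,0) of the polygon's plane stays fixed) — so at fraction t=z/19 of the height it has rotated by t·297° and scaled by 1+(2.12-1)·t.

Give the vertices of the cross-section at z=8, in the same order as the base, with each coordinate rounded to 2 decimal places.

t = z/height = 8/19 = 0.421053
s = 1 + (scale-1)·z/height = 1 + (2.12-1)·8/19 = 1.471579
θ = twist·z/height = 297°·8/19 = 125.0526° = 2.182580 rad
cos θ = -0.574329, sin θ = 0.818625 (intermediates below are computed at full precision and shown rounded to 5 d.p.)
v1: (-3,-1.5) → rotate → (2.95092,-1.59438) → ×s → (4.34252,-2.34626) → (4.34,-2.35)
v2: (-2.5,-3.5) → rotate → (4.30101,-0.03641) → ×s → (6.32927,-0.05358) → (6.33,-0.05)
v3: (0,-3) → rotate → (2.45587,1.72299) → ×s → (3.61401,2.53551) → (3.61,2.54)
v4: (4.5,2) → rotate → (-4.22173,2.53515) → ×s → (-6.21261,3.73068) → (-6.21,3.73)
v5: (-1.5,5) → rotate → (-3.23163,-4.09958) → ×s → (-4.75560,-6.03286) → (-4.76,-6.03)

Cross-section at z=8: (4.34,-2.35) (6.33,-0.05) (3.61,2.54) (-6.21,3.73) (-4.76,-6.03)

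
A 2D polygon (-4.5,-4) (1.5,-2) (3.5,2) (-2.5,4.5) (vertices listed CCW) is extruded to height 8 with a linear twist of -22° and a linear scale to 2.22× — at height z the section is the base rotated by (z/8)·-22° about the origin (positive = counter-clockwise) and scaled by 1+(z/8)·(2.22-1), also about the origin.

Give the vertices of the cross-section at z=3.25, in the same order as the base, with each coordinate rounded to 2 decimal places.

Cross-section at z=3.25: (-7.58,-4.86) (1.75,-3.30) (5.64,2.14) (-2.65,7.23)

t = z/height = 3.25/8 = 0.40625
s = 1 + (scale-1)·z/height = 1 + (2.22-1)·3.25/8 = 1.495625
θ = twist·z/height = -22°·3.25/8 = -8.9375° = -0.155989 rad
cos θ = 0.987858, sin θ = -0.155357 (intermediates below are computed at full precision and shown rounded to 5 d.p.)
v1: (-4.5,-4) → rotate → (-5.06679,-3.25233) → ×s → (-7.57802,-4.86426) → (-7.58,-4.86)
v2: (1.5,-2) → rotate → (1.17107,-2.20875) → ×s → (1.75149,-3.30347) → (1.75,-3.30)
v3: (3.5,2) → rotate → (3.76822,1.43197) → ×s → (5.63584,2.14169) → (5.64,2.14)
v4: (-2.5,4.5) → rotate → (-1.77054,4.83376) → ×s → (-2.64806,7.22949) → (-2.65,7.23)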